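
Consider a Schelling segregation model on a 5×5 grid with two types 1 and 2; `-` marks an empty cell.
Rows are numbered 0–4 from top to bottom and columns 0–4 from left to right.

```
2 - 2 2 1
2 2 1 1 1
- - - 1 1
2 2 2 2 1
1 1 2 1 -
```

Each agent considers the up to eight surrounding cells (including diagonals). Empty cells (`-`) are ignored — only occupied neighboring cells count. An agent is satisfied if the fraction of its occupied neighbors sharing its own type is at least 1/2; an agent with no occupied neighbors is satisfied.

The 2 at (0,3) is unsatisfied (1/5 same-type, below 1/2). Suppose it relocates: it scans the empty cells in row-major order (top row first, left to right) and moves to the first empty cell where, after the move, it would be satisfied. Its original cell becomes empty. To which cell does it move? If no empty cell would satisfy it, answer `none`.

(0,1)

Vacating (0,3). Empty cells in order:
  (0,1): 4/5 same-type → satisfied — stop here.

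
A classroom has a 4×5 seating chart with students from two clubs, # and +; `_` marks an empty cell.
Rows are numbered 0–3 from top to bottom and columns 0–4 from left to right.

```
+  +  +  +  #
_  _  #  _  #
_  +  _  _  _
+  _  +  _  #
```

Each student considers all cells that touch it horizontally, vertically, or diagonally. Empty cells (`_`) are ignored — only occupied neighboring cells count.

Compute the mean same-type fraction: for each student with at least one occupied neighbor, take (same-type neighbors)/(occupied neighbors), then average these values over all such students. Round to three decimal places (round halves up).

0.625

(0,0)+ 1/1
(0,1)+ 2/3
(0,2)+ 2/3
(0,3)+ 1/4
(0,4)# 1/2
(1,2)# 0/4
(1,4)# 1/2
(2,1)+ 2/3
(3,0)+ 1/1
(3,2)+ 1/1
(3,4)# — no occupied neighbors
Sum over 10 students: 1/1 + 2/3 + 2/3 + 1/4 + 1/2 + 0/4 + 1/2 + 2/3 + 1/1 + 1/1 = 25/4; mean = 25/4 ÷ 10 = 5/8 = 0.625 → 0.625.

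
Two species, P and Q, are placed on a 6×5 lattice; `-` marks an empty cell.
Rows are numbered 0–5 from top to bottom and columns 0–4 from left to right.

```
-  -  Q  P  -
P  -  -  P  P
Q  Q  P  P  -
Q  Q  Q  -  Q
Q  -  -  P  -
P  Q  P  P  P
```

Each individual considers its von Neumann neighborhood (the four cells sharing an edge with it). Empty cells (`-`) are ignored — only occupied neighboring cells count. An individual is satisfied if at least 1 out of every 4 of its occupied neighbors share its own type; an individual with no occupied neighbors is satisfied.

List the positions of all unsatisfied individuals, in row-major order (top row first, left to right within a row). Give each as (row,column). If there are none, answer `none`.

(0,2), (1,0), (5,0), (5,1)

(0,2)Q 0/1 not
(0,3)P 1/2 satisfied
(1,0)P 0/1 not
(1,3)P 3/3 satisfied
(1,4)P 1/1 satisfied
(2,0)Q 2/3 satisfied
(2,1)Q 2/3 satisfied
(2,2)P 1/3 satisfied
(2,3)P 2/2 satisfied
(3,0)Q 3/3 satisfied
(3,1)Q 3/3 satisfied
(3,2)Q 1/2 satisfied
(3,4)Q 0/0 satisfied
(4,0)Q 1/2 satisfied
(4,3)P 1/1 satisfied
(5,0)P 0/2 not
(5,1)Q 0/2 not
(5,2)P 1/2 satisfied
(5,3)P 3/3 satisfied
(5,4)P 1/1 satisfied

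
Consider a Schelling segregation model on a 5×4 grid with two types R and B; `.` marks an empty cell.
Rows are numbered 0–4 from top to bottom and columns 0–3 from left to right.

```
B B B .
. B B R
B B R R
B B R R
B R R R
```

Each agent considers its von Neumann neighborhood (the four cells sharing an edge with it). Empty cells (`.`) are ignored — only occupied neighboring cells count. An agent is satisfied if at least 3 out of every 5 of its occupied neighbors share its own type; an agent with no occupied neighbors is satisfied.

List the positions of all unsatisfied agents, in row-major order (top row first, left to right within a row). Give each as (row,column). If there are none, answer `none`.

(1,2), (1,3), (2,2), (3,1), (4,0), (4,1)

Row 0: (0,0)B 1/1 ok · (0,1)B 3/3 ok · (0,2)B 2/2 ok
Row 1: (1,1)B 3/3 ok · (1,2)B 2/4 unhappy · (1,3)R 1/2 unhappy
Row 2: (2,0)B 2/2 ok · (2,1)B 3/4 ok · (2,2)R 2/4 unhappy · (2,3)R 3/3 ok
Row 3: (3,0)B 3/3 ok · (3,1)B 2/4 unhappy · (3,2)R 3/4 ok · (3,3)R 3/3 ok
Row 4: (4,0)B 1/2 unhappy · (4,1)R 1/3 unhappy · (4,2)R 3/3 ok · (4,3)R 2/2 ok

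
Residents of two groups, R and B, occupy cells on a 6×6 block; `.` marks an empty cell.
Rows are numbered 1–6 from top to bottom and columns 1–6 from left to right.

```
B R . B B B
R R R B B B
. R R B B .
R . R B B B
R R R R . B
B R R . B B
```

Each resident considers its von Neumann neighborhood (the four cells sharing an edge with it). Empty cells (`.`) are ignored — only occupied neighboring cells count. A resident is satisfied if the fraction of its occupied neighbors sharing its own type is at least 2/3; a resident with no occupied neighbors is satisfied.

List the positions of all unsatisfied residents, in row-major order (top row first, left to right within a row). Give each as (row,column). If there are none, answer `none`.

Row 1: (1,1)B 0/2 ✗ · (1,2)R 1/2 ✗ · (1,4)B 2/2 ✓ · (1,5)B 3/3 ✓ · (1,6)B 2/2 ✓
Row 2: (2,1)R 1/2 ✗ · (2,2)R 4/4 ✓ · (2,3)R 2/3 ✓ · (2,4)B 3/4 ✓ · (2,5)B 4/4 ✓ · (2,6)B 2/2 ✓
Row 3: (3,2)R 2/2 ✓ · (3,3)R 3/4 ✓ · (3,4)B 3/4 ✓ · (3,5)B 3/3 ✓
Row 4: (4,1)R 1/1 ✓ · (4,3)R 2/3 ✓ · (4,4)B 2/4 ✗ · (4,5)B 3/3 ✓ · (4,6)B 2/2 ✓
Row 5: (5,1)R 2/3 ✓ · (5,2)R 3/3 ✓ · (5,3)R 4/4 ✓ · (5,4)R 1/2 ✗ · (5,6)B 2/2 ✓
Row 6: (6,1)B 0/2 ✗ · (6,2)R 2/3 ✓ · (6,3)R 2/2 ✓ · (6,5)B 1/1 ✓ · (6,6)B 2/2 ✓

(1,1), (1,2), (2,1), (4,4), (5,4), (6,1)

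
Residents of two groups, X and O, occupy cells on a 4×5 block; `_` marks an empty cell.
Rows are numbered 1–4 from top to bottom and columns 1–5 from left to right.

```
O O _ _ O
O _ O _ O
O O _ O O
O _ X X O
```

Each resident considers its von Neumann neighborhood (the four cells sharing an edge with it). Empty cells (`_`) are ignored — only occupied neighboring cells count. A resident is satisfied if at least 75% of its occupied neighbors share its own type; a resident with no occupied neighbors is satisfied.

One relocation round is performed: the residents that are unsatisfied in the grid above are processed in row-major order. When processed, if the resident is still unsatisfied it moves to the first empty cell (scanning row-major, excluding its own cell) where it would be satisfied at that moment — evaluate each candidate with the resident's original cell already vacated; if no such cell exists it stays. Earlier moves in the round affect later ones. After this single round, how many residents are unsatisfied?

Initially unsatisfied (in order): (3,4), (4,4), (4,5).
  (3,4) → (1,3).
  (4,4): no empty cell satisfies it; stays.
  (4,5) → (1,4).
Resulting grid:
O O O O O
O _ O _ O
O O _ _ O
O _ X X _
All satisfied now.

0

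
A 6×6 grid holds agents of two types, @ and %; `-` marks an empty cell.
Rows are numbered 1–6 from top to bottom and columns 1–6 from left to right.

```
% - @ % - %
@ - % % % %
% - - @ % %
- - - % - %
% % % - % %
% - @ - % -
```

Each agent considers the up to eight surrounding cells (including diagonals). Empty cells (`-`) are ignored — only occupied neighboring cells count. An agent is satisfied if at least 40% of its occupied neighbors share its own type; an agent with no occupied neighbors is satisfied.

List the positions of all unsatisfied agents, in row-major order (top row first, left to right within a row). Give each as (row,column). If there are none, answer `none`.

(1,1), (1,3), (2,1), (3,1), (3,4), (6,3)

Row 1: (1,1)% 0/1 not · (1,3)@ 0/3 not · (1,4)% 3/4 satisfied · (1,6)% 2/2 satisfied
Row 2: (2,1)@ 0/2 not · (2,3)% 2/4 satisfied · (2,4)% 4/6 satisfied · (2,5)% 6/7 satisfied · (2,6)% 4/4 satisfied
Row 3: (3,1)% 0/1 not · (3,4)@ 0/5 not · (3,5)% 6/7 satisfied · (3,6)% 4/4 satisfied
Row 4: (4,4)% 3/4 satisfied · (4,6)% 4/4 satisfied
Row 5: (5,1)% 2/2 satisfied · (5,2)% 3/4 satisfied · (5,3)% 2/3 satisfied · (5,5)% 4/4 satisfied · (5,6)% 3/3 satisfied
Row 6: (6,1)% 2/2 satisfied · (6,3)@ 0/2 not · (6,5)% 2/2 satisfied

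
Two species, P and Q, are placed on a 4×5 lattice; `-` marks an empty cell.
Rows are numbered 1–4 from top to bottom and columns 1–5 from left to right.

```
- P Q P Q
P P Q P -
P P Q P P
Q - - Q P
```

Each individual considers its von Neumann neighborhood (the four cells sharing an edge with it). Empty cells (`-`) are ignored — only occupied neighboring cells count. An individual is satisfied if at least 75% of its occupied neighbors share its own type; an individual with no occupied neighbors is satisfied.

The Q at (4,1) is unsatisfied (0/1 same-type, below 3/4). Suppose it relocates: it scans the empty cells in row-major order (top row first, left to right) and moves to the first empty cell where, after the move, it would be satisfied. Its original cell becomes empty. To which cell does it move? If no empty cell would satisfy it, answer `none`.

Vacating (4,1). Empty cells in order:
  (1,1): 0/2 same-type → still unsatisfied.
  (2,5): 1/3 same-type → still unsatisfied.
  (4,2): 0/1 same-type → still unsatisfied.
  (4,3): 2/2 same-type → satisfied — stop here.

(4,3)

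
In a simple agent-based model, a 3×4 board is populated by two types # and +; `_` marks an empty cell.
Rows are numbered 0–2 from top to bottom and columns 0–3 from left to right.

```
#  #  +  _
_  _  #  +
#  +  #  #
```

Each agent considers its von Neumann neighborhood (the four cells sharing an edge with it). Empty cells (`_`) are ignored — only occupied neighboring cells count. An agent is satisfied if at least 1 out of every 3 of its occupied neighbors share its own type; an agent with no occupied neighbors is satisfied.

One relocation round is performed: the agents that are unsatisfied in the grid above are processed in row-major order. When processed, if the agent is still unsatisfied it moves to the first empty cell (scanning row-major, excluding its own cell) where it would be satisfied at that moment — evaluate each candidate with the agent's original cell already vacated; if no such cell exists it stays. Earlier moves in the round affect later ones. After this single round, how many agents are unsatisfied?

0

Initially unsatisfied (in order): (0,2), (1,3), (2,0), (2,1).
  (0,2) → (0,3).
  (1,3): now satisfied by earlier moves; stays.
  (2,0) → (0,2).
  (2,1) → (2,0).
Resulting grid:
# # # +
_ _ # +
+ _ # #
All satisfied now.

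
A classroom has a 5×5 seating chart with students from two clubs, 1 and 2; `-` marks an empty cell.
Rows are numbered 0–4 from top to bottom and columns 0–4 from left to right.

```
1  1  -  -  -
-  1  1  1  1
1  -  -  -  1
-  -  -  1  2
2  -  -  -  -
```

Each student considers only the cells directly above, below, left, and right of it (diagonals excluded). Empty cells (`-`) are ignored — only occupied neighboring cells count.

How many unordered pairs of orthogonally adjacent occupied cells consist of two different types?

Scan each occupied cell's neighbors to the right and below so each pair is counted once.
Row 0: 1(0,0)–1(0,1)= 1(0,1)–1(1,1)=  → 0/2 unlike.
Row 1: 1(1,1)–1(1,2)= 1(1,2)–1(1,3)= 1(1,3)–1(1,4)= 1(1,4)–1(2,4)=  → 0/4 unlike.
Row 2: 1(2,4)–2(3,4)≠  → 1/1 unlike.
Row 3: 1(3,3)–2(3,4)≠  → 1/1 unlike.
Total adjacent occupied pairs: 8; unlike-type pairs: 2.

2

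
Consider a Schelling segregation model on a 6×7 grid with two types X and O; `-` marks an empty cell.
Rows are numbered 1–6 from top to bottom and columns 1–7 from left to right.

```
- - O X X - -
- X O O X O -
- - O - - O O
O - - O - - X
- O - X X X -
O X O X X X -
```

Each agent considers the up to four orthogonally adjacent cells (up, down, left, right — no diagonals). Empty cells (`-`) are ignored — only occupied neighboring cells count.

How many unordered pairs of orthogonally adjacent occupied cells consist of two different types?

Scan each occupied cell's neighbors to the right and below so each pair is counted once.
Row 1: O(1,3)–X(1,4)≠ O(1,3)–O(2,3)= X(1,4)–X(1,5)= X(1,4)–O(2,4)≠ X(1,5)–X(2,5)=  → 2/5 unlike.
Row 2: X(2,2)–O(2,3)≠ O(2,3)–O(2,4)= O(2,3)–O(3,3)= O(2,4)–X(2,5)≠ X(2,5)–O(2,6)≠ O(2,6)–O(3,6)=  → 3/6 unlike.
Row 3: O(3,6)–O(3,7)= O(3,7)–X(4,7)≠  → 1/2 unlike.
Row 4: O(4,4)–X(5,4)≠  → 1/1 unlike.
Row 5: O(5,2)–X(6,2)≠ X(5,4)–X(5,5)= X(5,4)–X(6,4)= X(5,5)–X(5,6)= X(5,5)–X(6,5)= X(5,6)–X(6,6)=  → 1/6 unlike.
Row 6: O(6,1)–X(6,2)≠ X(6,2)–O(6,3)≠ O(6,3)–X(6,4)≠ X(6,4)–X(6,5)= X(6,5)–X(6,6)=  → 3/5 unlike.
Total adjacent occupied pairs: 25; unlike-type pairs: 11.

11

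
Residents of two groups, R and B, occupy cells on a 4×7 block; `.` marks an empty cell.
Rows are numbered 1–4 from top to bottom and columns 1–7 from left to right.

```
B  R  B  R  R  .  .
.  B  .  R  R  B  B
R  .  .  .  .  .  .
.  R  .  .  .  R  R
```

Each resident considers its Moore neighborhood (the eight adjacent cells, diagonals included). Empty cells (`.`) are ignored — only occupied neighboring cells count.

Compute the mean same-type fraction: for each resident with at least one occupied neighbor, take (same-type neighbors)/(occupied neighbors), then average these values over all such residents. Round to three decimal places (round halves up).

Row 1: (1,1)B 1/2 · (1,2)R 0/3 · (1,3)B 1/4 · (1,4)R 3/4 · (1,5)R 3/4
Row 2: (2,2)B 2/4 · (2,4)R 3/4 · (2,5)R 3/4 · (2,6)B 1/3 · (2,7)B 1/1
Row 3: (3,1)R 1/2
Row 4: (4,2)R 1/1 · (4,6)R 1/1 · (4,7)R 1/1
Sum over 14 residents: 1/2 + 0/3 + 1/4 + 3/4 + 3/4 + 2/4 + 3/4 + 3/4 + 1/3 + 1/1 + 1/2 + 1/1 + 1/1 + 1/1 = 109/12; mean = 109/12 ÷ 14 = 109/168 = 0.648809… → 0.649.

0.649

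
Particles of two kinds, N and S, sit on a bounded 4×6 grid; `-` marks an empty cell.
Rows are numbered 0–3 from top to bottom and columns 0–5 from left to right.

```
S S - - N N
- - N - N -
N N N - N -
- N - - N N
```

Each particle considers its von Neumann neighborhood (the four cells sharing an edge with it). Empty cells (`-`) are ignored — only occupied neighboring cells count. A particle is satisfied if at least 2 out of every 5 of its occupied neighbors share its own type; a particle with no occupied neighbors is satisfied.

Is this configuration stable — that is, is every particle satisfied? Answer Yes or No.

(0,0)S 1/1 satisfied
(0,1)S 1/1 satisfied
(0,4)N 2/2 satisfied
(0,5)N 1/1 satisfied
(1,2)N 1/1 satisfied
(1,4)N 2/2 satisfied
(2,0)N 1/1 satisfied
(2,1)N 3/3 satisfied
(2,2)N 2/2 satisfied
(2,4)N 2/2 satisfied
(3,1)N 1/1 satisfied
(3,4)N 2/2 satisfied
(3,5)N 1/1 satisfied
All meet the threshold, so the configuration is stable.

Yes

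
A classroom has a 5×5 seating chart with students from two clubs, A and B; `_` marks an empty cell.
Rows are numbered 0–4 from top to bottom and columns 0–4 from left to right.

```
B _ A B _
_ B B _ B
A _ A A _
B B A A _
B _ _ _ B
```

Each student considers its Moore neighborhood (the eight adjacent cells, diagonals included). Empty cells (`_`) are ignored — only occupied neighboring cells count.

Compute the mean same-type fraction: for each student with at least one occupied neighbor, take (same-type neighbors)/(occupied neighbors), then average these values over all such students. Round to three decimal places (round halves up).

(0,0)B 1/1
(0,2)A 0/3
(0,3)B 2/3
(1,1)B 2/5
(1,2)B 2/5
(1,4)B 1/2
(2,0)A 0/3
(2,2)A 3/6
(2,3)A 3/5
(3,0)B 2/3
(3,1)B 2/5
(3,2)A 3/4
(3,3)A 3/4
(4,0)B 2/2
(4,4)B 0/1
Sum over 15 students: 1/1 + 0/3 + 2/3 + 2/5 + 2/5 + 1/2 + 0/3 + 3/6 + 3/5 + 2/3 + 2/5 + 3/4 + 3/4 + 2/2 + 0/1 = 229/30; mean = 229/30 ÷ 15 = 229/450 = 0.508888… → 0.509.

0.509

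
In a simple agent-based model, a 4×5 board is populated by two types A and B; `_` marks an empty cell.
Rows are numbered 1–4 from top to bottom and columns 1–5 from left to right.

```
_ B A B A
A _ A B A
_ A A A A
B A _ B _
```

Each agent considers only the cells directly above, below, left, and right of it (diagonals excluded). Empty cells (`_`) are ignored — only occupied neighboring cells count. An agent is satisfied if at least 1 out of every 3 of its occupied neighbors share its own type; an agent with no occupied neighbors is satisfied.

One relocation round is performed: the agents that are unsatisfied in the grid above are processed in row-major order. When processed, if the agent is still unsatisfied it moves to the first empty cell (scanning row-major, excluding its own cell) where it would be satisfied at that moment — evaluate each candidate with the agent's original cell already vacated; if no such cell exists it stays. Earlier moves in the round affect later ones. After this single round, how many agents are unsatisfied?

Initially unsatisfied (in order): (1,2), (2,4), (4,1), (4,4).
  (1,2) → (3,1).
  (2,4) → (4,3).
  (4,1): now satisfied by earlier moves; stays.
  (4,4): now satisfied by earlier moves; stays.
Resulting grid:
_ _ A B A
A _ A _ A
B A A A A
B A B B _
Unsatisfied now: (1,4), (2,1).

2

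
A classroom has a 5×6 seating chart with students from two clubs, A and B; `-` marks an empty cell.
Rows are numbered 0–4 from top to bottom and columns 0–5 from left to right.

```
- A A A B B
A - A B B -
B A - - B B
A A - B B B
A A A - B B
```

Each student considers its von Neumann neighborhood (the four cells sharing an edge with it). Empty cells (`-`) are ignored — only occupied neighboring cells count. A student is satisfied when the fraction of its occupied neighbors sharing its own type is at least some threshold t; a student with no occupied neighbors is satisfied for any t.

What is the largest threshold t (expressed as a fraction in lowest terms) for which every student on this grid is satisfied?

Row 0: (0,1)A 1/1 · (0,2)A 3/3 · (0,3)A 1/3 · (0,4)B 2/3 · (0,5)B 1/1
Row 1: (1,0)A 0/1 · (1,2)A 1/2 · (1,3)B 1/3 · (1,4)B 3/3
Row 2: (2,0)B 0/3 · (2,1)A 1/2 · (2,4)B 3/3 · (2,5)B 2/2
Row 3: (3,0)A 2/3 · (3,1)A 3/3 · (3,3)B 1/1 · (3,4)B 4/4 · (3,5)B 3/3
Row 4: (4,0)A 2/2 · (4,1)A 3/3 · (4,2)A 1/1 · (4,4)B 2/2 · (4,5)B 2/2
The smallest same-type fraction is 0/1 at (1,0), which reduces to 0/1. Any threshold above that leaves this student unsatisfied.

0/1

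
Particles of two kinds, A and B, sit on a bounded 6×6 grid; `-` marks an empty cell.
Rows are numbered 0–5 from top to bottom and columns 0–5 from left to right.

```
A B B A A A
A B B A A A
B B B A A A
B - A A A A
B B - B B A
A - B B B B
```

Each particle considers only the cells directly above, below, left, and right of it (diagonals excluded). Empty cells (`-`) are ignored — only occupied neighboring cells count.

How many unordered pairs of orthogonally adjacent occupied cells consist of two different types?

12

Scan each occupied cell's neighbors to the right and below so each pair is counted once.
Row 0: A(0,0)–B(0,1)≠ A(0,0)–A(1,0)= B(0,1)–B(0,2)= B(0,1)–B(1,1)= B(0,2)–A(0,3)≠ B(0,2)–B(1,2)= A(0,3)–A(0,4)= A(0,3)–A(1,3)= A(0,4)–A(0,5)= A(0,4)–A(1,4)= A(0,5)–A(1,5)=  → 2/11 unlike.
Row 1: A(1,0)–B(1,1)≠ A(1,0)–B(2,0)≠ B(1,1)–B(1,2)= B(1,1)–B(2,1)= B(1,2)–A(1,3)≠ B(1,2)–B(2,2)= A(1,3)–A(1,4)= A(1,3)–A(2,3)= A(1,4)–A(1,5)= A(1,4)–A(2,4)= A(1,5)–A(2,5)=  → 3/11 unlike.
Row 2: B(2,0)–B(2,1)= B(2,0)–B(3,0)= B(2,1)–B(2,2)= B(2,2)–A(2,3)≠ B(2,2)–A(3,2)≠ A(2,3)–A(2,4)= A(2,3)–A(3,3)= A(2,4)–A(2,5)= A(2,4)–A(3,4)= A(2,5)–A(3,5)=  → 2/10 unlike.
Row 3: B(3,0)–B(4,0)= A(3,2)–A(3,3)= A(3,3)–A(3,4)= A(3,3)–B(4,3)≠ A(3,4)–A(3,5)= A(3,4)–B(4,4)≠ A(3,5)–A(4,5)=  → 2/7 unlike.
Row 4: B(4,0)–B(4,1)= B(4,0)–A(5,0)≠ B(4,3)–B(4,4)= B(4,3)–B(5,3)= B(4,4)–A(4,5)≠ B(4,4)–B(5,4)= A(4,5)–B(5,5)≠  → 3/7 unlike.
Row 5: B(5,2)–B(5,3)= B(5,3)–B(5,4)= B(5,4)–B(5,5)=  → 0/3 unlike.
Total adjacent occupied pairs: 49; unlike-type pairs: 12.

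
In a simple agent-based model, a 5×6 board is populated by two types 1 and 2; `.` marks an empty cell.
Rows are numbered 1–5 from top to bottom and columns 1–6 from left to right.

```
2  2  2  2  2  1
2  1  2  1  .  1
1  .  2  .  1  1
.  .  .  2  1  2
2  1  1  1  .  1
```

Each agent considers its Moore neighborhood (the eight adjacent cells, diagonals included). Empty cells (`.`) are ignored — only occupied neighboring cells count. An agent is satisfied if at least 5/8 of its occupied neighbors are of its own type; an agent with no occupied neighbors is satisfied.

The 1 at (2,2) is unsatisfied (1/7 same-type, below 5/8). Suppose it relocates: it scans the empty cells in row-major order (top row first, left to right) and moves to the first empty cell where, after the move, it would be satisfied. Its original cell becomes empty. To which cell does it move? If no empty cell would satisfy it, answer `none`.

Vacating (2,2). Empty cells in order:
  (2,5): 5/7 same-type → satisfied — stop here.

(2,5)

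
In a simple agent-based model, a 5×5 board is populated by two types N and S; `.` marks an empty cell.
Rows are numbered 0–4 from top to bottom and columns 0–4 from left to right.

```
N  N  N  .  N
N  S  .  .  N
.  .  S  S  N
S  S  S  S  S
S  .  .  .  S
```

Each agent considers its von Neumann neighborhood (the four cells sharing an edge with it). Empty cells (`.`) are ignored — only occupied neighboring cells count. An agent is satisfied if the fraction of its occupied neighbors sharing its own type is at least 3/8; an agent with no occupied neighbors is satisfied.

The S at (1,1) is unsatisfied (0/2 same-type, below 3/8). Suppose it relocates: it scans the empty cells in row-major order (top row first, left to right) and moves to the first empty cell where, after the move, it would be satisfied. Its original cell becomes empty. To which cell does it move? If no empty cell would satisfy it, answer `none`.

(1,2)

Vacating (1,1). Empty cells in order:
  (0,3): 0/2 same-type → still unsatisfied.
  (1,2): 1/2 same-type → satisfied — stop here.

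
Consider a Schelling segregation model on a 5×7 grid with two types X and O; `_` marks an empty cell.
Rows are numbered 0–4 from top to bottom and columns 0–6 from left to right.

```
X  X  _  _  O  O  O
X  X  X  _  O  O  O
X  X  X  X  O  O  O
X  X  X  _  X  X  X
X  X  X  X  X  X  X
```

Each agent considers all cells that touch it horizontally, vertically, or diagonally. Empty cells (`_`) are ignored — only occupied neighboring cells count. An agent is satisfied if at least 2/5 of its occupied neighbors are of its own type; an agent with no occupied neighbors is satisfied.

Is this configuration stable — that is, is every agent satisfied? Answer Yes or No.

(0,0)X 3/3 ok
(0,1)X 4/4 ok
(0,4)O 3/3 ok
(0,5)O 5/5 ok
(0,6)O 3/3 ok
(1,0)X 5/5 ok
(1,1)X 7/7 ok
(1,2)X 5/5 ok
(1,4)O 5/6 ok
(1,5)O 8/8 ok
(1,6)O 5/5 ok
(2,0)X 5/5 ok
(2,1)X 8/8 ok
(2,2)X 6/6 ok
(2,3)X 4/6 ok
(2,4)O 3/6 ok
(2,5)O 5/8 ok
(2,6)O 3/5 ok
(3,0)X 5/5 ok
(3,1)X 8/8 ok
(3,2)X 7/7 ok
(3,4)X 5/7 ok
(3,5)X 5/8 ok
(3,6)X 3/5 ok
(4,0)X 3/3 ok
(4,1)X 5/5 ok
(4,2)X 4/4 ok
(4,3)X 4/4 ok
(4,4)X 4/4 ok
(4,5)X 5/5 ok
(4,6)X 3/3 ok
All meet the threshold, so the configuration is stable.

Yes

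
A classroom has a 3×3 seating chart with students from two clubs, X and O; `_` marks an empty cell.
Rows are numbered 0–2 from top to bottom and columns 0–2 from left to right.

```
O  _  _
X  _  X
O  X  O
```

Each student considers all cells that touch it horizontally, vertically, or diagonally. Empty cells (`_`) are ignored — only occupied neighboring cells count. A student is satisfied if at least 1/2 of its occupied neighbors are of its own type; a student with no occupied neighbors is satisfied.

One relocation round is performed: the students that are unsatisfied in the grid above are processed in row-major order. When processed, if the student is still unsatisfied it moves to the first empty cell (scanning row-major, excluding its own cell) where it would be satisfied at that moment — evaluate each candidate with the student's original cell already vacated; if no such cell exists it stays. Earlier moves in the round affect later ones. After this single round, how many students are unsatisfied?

Initially unsatisfied (in order): (0,0), (1,0), (2,0), (2,2).
  (0,0): no empty cell satisfies it; stays.
  (1,0) → (0,1).
  (2,0): no empty cell satisfies it; stays.
  (2,2) → (1,0).
Resulting grid:
O X _
O _ X
O X _
Unsatisfied now: (0,1), (2,1).

2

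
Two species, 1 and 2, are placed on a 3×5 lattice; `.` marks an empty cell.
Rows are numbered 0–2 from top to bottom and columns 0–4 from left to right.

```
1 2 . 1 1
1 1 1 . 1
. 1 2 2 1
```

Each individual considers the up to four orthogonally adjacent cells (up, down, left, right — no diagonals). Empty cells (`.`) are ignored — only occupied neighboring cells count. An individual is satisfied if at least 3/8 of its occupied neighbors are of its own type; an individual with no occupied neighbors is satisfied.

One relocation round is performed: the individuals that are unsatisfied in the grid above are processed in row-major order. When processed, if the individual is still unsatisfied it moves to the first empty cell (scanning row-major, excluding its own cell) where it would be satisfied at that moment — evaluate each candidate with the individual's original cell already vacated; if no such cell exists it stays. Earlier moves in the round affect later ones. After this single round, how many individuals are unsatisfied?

2

Initially unsatisfied (in order): (0,1), (2,2).
  (0,1): no empty cell satisfies it; stays.
  (2,2): no empty cell satisfies it; stays.
Resulting grid:
1 2 . 1 1
1 1 1 . 1
. 1 2 2 1
Unsatisfied now: (0,1), (2,2).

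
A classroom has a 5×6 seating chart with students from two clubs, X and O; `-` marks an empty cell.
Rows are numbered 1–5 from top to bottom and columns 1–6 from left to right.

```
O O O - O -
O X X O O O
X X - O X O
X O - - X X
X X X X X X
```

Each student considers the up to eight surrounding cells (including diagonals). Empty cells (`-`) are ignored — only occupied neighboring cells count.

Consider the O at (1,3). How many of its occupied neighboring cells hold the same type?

2

Occupied neighbors of (1,3): (1,2)=O, (2,2)=X, (2,3)=X, (2,4)=O.
Same type (O): 2 of 4.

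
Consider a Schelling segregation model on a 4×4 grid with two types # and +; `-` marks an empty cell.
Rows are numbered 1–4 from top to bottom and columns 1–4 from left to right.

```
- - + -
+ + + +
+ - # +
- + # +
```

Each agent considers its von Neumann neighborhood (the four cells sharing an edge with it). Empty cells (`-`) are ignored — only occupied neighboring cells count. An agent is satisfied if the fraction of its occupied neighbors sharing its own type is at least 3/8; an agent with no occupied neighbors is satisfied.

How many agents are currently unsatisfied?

Row 1: (1,3)+ 1/1 satisfied
Row 2: (2,1)+ 2/2 satisfied · (2,2)+ 2/2 satisfied · (2,3)+ 3/4 satisfied · (2,4)+ 2/2 satisfied
Row 3: (3,1)+ 1/1 satisfied · (3,3)# 1/3 not · (3,4)+ 2/3 satisfied
Row 4: (4,2)+ 0/1 not · (4,3)# 1/3 not · (4,4)+ 1/2 satisfied
Unsatisfied: (3,3), (4,2), (4,3) — 3 in total.

3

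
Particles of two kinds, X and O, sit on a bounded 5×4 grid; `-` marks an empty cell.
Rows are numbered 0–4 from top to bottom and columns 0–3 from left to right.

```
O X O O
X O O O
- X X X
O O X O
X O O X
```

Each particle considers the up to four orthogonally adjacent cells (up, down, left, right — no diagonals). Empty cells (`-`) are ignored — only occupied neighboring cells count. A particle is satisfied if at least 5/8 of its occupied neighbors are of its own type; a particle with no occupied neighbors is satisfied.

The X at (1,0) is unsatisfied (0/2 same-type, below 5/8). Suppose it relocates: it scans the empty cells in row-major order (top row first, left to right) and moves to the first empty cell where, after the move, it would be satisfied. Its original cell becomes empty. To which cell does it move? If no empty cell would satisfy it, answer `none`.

none

Vacating (1,0). Empty cells in order:
  (2,0): 1/2 same-type → still unsatisfied.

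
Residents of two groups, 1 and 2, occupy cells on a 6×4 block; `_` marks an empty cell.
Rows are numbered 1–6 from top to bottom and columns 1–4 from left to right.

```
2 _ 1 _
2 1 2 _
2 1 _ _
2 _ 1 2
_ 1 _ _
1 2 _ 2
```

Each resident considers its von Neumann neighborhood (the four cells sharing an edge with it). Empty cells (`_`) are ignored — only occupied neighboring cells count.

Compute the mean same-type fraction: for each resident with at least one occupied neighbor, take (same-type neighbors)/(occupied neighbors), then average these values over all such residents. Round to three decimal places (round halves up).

0.321

(1,1)2 1/1
(1,3)1 0/1
(2,1)2 2/3
(2,2)1 1/3
(2,3)2 0/2
(3,1)2 2/3
(3,2)1 1/2
(4,1)2 1/1
(4,3)1 0/1
(4,4)2 0/1
(5,2)1 0/1
(6,1)1 0/1
(6,2)2 0/2
(6,4)2 — no occupied neighbors
Sum over 13 residents: 1/1 + 0/1 + 2/3 + 1/3 + 0/2 + 2/3 + 1/2 + 1/1 + 0/1 + 0/1 + 0/1 + 0/1 + 0/2 = 25/6; mean = 25/6 ÷ 13 = 25/78 = 0.320512… → 0.321.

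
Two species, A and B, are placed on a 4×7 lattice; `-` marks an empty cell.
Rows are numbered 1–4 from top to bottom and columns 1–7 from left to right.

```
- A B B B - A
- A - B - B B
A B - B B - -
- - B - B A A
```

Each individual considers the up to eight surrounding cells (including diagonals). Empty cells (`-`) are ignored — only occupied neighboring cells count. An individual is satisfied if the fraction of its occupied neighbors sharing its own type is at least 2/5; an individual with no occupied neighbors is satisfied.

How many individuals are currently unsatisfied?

Row 1: (1,2)A 1/2 ✓ · (1,3)B 2/4 ✓ · (1,4)B 3/3 ✓ · (1,5)B 3/3 ✓ · (1,7)A 0/2 ✗
Row 2: (2,2)A 2/4 ✓ · (2,4)B 5/5 ✓ · (2,6)B 3/4 ✓ · (2,7)B 1/2 ✓
Row 3: (3,1)A 1/2 ✓ · (3,2)B 1/3 ✗ · (3,4)B 4/4 ✓ · (3,5)B 4/5 ✓
Row 4: (4,3)B 2/2 ✓ · (4,5)B 2/3 ✓ · (4,6)A 1/3 ✗ · (4,7)A 1/1 ✓
Unsatisfied: (1,7), (3,2), (4,6) — 3 in total.

3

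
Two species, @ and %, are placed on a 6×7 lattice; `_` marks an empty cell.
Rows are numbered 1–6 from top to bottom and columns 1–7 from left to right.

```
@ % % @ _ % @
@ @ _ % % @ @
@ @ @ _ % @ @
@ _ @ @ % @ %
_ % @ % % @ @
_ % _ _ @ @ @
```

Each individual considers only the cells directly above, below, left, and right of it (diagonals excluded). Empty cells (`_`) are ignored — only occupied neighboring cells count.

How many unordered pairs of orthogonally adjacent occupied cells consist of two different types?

Scan each occupied cell's neighbors to the right and below so each pair is counted once.
From row 1: 6 unlike of 9 pairs (running 6/9).
From row 2: 1 unlike of 9 pairs (running 7/18).
From row 3: 2 unlike of 9 pairs (running 9/27).
From row 4: 5 unlike of 9 pairs (running 14/36).
From row 5: 4 unlike of 9 pairs (running 18/45).
From row 6: 0 unlike of 2 pairs (running 18/47).
Total adjacent occupied pairs: 47; unlike-type pairs: 18.

18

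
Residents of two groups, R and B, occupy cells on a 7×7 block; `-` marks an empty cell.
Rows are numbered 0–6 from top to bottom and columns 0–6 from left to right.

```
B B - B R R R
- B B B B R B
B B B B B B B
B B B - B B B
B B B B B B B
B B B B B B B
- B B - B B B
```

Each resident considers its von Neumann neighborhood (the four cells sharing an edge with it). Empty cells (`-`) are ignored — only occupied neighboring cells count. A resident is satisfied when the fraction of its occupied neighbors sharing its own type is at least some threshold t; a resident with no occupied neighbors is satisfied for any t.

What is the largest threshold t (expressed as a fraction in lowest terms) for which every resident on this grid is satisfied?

1/4

Row 0: (0,0)B 1/1 · (0,1)B 2/2 · (0,3)B 1/2 · (0,4)R 1/3 · (0,5)R 3/3 · (0,6)R 1/2
Row 1: (1,1)B 3/3 · (1,2)B 3/3 · (1,3)B 4/4 · (1,4)B 2/4 · (1,5)R 1/4 · (1,6)B 1/3
Row 2: (2,0)B 2/2 · (2,1)B 4/4 · (2,2)B 4/4 · (2,3)B 3/3 · (2,4)B 4/4 · (2,5)B 3/4 · (2,6)B 3/3
Row 3: (3,0)B 3/3 · (3,1)B 4/4 · (3,2)B 3/3 · (3,4)B 3/3 · (3,5)B 4/4 · (3,6)B 3/3
Row 4: (4,0)B 3/3 · (4,1)B 4/4 · (4,2)B 4/4 · (4,3)B 3/3 · (4,4)B 4/4 · (4,5)B 4/4 · (4,6)B 3/3
Row 5: (5,0)B 2/2 · (5,1)B 4/4 · (5,2)B 4/4 · (5,3)B 3/3 · (5,4)B 4/4 · (5,5)B 4/4 · (5,6)B 3/3
Row 6: (6,1)B 2/2 · (6,2)B 2/2 · (6,4)B 2/2 · (6,5)B 3/3 · (6,6)B 2/2
The smallest same-type fraction is 1/4 at (1,5), which reduces to 1/4. Any threshold above that leaves this resident unsatisfied.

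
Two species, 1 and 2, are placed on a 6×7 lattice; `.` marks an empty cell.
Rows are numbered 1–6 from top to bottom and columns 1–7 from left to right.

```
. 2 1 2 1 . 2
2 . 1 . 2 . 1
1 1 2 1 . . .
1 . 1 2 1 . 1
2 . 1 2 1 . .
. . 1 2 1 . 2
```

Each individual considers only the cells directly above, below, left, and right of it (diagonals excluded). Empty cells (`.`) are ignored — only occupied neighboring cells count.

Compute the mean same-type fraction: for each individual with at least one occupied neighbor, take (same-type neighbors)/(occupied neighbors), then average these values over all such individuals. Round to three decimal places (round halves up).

0.281

Row 1: (1,2)2 0/1 · (1,3)1 1/3 · (1,4)2 0/2 · (1,5)1 0/2 · (1,7)2 0/1
Row 2: (2,1)2 0/1 · (2,3)1 1/2 · (2,5)2 0/1 · (2,7)1 0/1
Row 3: (3,1)1 2/3 · (3,2)1 1/2 · (3,3)2 0/4 · (3,4)1 0/2
Row 4: (4,1)1 1/2 · (4,3)1 1/3 · (4,4)2 1/4 · (4,5)1 1/2 · (4,7)1 — no occupied neighbors
Row 5: (5,1)2 0/1 · (5,3)1 2/3 · (5,4)2 2/4 · (5,5)1 2/3
Row 6: (6,3)1 1/2 · (6,4)2 1/3 · (6,5)1 1/2 · (6,7)2 — no occupied neighbors
Sum over 24 individuals: 0/1 + 1/3 + 0/2 + 0/2 + 0/1 + 0/1 + 1/2 + 0/1 + 0/1 + 2/3 + 1/2 + 0/4 + 0/2 + 1/2 + 1/3 + 1/4 + 1/2 + 0/1 + 2/3 + 2/4 + 2/3 + 1/2 + 1/3 + 1/2 = 27/4; mean = 27/4 ÷ 24 = 9/32 = 0.28125 → 0.281.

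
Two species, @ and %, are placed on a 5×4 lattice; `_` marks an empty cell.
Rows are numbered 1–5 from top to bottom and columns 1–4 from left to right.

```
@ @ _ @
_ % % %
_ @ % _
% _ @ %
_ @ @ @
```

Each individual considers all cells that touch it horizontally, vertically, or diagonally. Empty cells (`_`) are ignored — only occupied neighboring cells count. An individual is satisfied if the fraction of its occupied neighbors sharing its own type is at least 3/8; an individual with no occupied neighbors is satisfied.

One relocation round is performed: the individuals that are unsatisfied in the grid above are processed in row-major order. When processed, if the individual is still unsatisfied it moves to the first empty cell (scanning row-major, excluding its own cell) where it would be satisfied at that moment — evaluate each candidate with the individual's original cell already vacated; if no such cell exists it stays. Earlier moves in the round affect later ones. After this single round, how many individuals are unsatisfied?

Initially unsatisfied (in order): (1,2), (1,4), (3,2), (4,1), (4,4).
  (1,2) → (2,1).
  (1,4) → (1,2).
  (3,2) → (4,2).
  (4,1) → (1,3).
  (4,4) → (1,4).
Resulting grid:
@ @ % %
@ % % %
_ _ % _
_ @ @ _
_ @ @ @
All satisfied now.

0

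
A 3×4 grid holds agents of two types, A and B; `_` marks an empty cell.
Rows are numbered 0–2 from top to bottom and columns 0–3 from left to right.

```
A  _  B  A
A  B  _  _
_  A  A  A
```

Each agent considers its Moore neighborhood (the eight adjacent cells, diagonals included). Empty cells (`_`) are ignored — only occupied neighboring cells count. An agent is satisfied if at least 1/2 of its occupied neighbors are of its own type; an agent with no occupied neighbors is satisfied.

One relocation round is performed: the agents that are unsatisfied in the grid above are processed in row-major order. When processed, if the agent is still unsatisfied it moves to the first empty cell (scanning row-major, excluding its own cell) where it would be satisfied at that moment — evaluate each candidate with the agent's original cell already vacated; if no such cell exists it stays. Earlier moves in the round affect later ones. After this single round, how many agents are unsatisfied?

Initially unsatisfied (in order): (0,3), (1,1).
  (0,3) → (0,1).
  (1,1) → (0,3).
Resulting grid:
A A B B
A _ _ _
_ A A A
All satisfied now.

0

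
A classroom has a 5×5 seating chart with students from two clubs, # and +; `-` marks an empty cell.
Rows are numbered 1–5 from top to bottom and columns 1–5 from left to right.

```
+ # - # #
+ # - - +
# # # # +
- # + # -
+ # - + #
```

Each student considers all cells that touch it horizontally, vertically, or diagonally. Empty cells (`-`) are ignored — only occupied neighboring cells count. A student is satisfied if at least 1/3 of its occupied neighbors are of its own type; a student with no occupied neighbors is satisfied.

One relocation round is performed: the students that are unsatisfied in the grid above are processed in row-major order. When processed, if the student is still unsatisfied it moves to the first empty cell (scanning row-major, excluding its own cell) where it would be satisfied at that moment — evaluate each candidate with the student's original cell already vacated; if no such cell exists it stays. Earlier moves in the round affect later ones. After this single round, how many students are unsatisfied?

Initially unsatisfied (in order): (2,1), (2,5), (4,3), (5,1).
  (2,1) → (2,4).
  (2,5): now satisfied by earlier moves; stays.
  (4,3) → (4,5).
  (5,1): no empty cell satisfies it; stays.
Resulting grid:
+ # - # #
- # - + +
# # # # +
- # - # +
+ # - + #
Unsatisfied now: (1,1), (5,1).

2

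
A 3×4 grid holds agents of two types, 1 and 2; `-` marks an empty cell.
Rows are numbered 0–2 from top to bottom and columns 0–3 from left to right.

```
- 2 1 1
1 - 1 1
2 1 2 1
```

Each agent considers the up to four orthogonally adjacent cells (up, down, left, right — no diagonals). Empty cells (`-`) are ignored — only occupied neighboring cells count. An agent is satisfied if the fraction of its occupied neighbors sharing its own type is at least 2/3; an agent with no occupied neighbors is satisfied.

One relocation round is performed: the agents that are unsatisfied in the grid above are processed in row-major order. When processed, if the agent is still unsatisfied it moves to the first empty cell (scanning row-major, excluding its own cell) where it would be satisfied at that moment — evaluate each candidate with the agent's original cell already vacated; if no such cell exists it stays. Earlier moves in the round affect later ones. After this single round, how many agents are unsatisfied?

3

Initially unsatisfied (in order): (0,1), (1,0), (2,0), (2,1), (2,2), (2,3).
  (0,1): no empty cell satisfies it; stays.
  (1,0) → (1,1).
  (2,0) → (0,0).
  (2,1) → (2,0).
  (2,2): no empty cell satisfies it; stays.
  (2,3) → (1,0).
Resulting grid:
2 2 1 1
1 1 1 1
1 - 2 -
Unsatisfied now: (0,0), (0,1), (2,2).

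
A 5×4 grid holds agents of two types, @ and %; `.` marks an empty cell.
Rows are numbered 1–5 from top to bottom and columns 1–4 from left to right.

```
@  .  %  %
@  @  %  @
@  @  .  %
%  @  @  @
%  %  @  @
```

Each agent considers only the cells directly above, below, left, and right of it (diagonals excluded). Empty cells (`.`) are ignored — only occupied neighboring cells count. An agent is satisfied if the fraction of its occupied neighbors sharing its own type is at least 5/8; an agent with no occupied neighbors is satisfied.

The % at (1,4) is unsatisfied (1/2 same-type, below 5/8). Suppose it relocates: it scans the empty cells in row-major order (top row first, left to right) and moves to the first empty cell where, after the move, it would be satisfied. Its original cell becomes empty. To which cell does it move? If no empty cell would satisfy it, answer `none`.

none

Vacating (1,4). Empty cells in order:
  (1,2): 1/3 same-type → still unsatisfied.
  (3,3): 2/4 same-type → still unsatisfied.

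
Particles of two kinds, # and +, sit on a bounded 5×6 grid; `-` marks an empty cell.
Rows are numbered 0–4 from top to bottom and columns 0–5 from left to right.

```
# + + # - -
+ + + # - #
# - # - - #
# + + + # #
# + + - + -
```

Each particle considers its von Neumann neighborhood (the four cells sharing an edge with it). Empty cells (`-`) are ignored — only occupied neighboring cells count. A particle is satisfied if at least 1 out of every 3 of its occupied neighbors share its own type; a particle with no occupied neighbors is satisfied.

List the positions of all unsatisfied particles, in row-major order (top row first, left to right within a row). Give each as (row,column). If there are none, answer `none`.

Row 0: (0,0)# 0/2 unhappy · (0,1)+ 2/3 ok · (0,2)+ 2/3 ok · (0,3)# 1/2 ok
Row 1: (1,0)+ 1/3 ok · (1,1)+ 3/3 ok · (1,2)+ 2/4 ok · (1,3)# 1/2 ok · (1,5)# 1/1 ok
Row 2: (2,0)# 1/2 ok · (2,2)# 0/2 unhappy · (2,5)# 2/2 ok
Row 3: (3,0)# 2/3 ok · (3,1)+ 2/3 ok · (3,2)+ 3/4 ok · (3,3)+ 1/2 ok · (3,4)# 1/3 ok · (3,5)# 2/2 ok
Row 4: (4,0)# 1/2 ok · (4,1)+ 2/3 ok · (4,2)+ 2/2 ok · (4,4)+ 0/1 unhappy

(0,0), (2,2), (4,4)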